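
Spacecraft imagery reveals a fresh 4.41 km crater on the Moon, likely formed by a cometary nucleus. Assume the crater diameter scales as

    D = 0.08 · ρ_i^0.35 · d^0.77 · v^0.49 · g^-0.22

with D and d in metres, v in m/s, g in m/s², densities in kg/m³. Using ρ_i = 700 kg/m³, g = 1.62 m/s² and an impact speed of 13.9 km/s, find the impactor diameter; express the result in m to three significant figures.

d ≈ 194 m

Rearranging for d: d = [D / (0.08 · 700^0.35 · 13900^0.49 · 1.62^-0.22)]^(1/0.77).
D = 4410 m.
700^0.35 = 9.903
13900^0.49 = 107.2
1.62^-0.22 = 0.8993
Denominator = 0.08 × 9.903 × 107.2 × 0.8993 = 76.38
D / 76.38 = 4410 / 76.38 = 57.74
d = 57.74^(1/0.77) = 57.74^1.2987 = 193.9 m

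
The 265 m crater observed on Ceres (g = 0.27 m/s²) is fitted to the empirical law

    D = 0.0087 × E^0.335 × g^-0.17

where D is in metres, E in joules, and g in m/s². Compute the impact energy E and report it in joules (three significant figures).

Rearranging: E = [D / (0.0087 · g^-0.17)]^(1/0.335).
g^-0.17 = 0.27^-0.17 = 1.249
D / (0.0087 × 1.249) = 265 / (0.01087) = 2.438 × 10^4
E = (2.438 × 10^4)^2.9851 = 1.247 × 10^13 J

E ≈ 1.25 × 10^13 J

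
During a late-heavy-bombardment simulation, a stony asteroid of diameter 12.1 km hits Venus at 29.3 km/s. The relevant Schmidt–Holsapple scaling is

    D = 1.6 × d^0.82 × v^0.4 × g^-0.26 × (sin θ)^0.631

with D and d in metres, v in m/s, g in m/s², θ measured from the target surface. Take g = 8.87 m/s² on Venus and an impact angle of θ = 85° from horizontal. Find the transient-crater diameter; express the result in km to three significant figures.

In SI units: d = 12100 m, v = 29300 m/s.
d^0.82 = 12100^0.82 = 2228
v^0.4 = 29300^0.4 = 61.20
g^-0.26 = 8.87^-0.26 = 0.5669
(sin 85°)^0.631 = 0.9962^0.631 = 0.9976
D = 1.6 × 2228 × 61.20 × 0.5669 × 0.9976 = 1.234 × 10^5 m
   = 123.4 km

D ≈ 123 km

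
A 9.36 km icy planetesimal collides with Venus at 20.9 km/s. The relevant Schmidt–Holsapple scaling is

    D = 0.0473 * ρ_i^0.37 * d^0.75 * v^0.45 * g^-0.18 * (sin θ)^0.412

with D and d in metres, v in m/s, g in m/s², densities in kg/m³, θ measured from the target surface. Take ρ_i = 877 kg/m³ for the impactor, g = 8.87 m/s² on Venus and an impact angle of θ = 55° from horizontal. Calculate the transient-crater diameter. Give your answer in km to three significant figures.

D ≈ 30.2 km

In SI units: d = 9360 m, v = 20900 m/s.
ρ_i^0.37 = 877^0.37 = 12.27
d^0.75 = 9360^0.75 = 951.6
v^0.45 = 20900^0.45 = 87.92
g^-0.18 = 8.87^-0.18 = 0.6751
(sin 55°)^0.412 = 0.8192^0.412 = 0.9211
D = 0.0473 × 12.27 × 951.6 × 87.92 × 0.6751 × 0.9211 = 30194 m
   = 30.19 km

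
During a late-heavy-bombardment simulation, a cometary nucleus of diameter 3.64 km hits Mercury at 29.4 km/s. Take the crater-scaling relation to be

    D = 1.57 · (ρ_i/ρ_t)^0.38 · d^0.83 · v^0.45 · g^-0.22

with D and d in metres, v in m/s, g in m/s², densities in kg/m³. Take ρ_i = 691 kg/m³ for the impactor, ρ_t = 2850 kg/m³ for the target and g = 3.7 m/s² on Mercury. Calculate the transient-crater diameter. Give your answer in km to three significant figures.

In SI units: d = 3640 m, v = 29400 m/s.
(ρ_i/ρ_t)^0.38 = (691/2850)^0.38 = 0.5837
d^0.83 = 3640^0.83 = 903.1
v^0.45 = 29400^0.45 = 102.5
g^-0.22 = 3.7^-0.22 = 0.7499
D = 1.57 × 0.5837 × 903.1 × 102.5 × 0.7499 = 63614 m
   = 63.61 km

D ≈ 63.6 km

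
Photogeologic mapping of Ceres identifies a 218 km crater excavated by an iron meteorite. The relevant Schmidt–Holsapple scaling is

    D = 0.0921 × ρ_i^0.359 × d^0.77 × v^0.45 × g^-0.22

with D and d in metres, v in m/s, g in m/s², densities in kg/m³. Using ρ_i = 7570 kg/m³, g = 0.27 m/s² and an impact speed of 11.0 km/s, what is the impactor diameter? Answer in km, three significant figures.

Rearranging for d: d = [D / (0.0921 · 7570^0.359 · 11000^0.45 · 0.27^-0.22)]^(1/0.77).
D = 218000 m.
7570^0.359 = 24.69
11000^0.45 = 65.86
0.27^-0.22 = 1.334
Denominator = 0.0921 × 24.69 × 65.86 × 1.334 = 199.8
D / 199.8 = 218000 / 199.8 = 1091
d = 1091^(1/0.77) = 1091^1.2987 = 8815 m

d ≈ 8.82 km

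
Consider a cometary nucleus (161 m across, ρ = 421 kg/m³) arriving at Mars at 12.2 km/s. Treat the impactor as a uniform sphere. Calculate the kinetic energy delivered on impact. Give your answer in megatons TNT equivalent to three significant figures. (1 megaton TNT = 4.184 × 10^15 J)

v = 12200 m/s.
Mass m = (π/6) ρ d³ = (π/6) × 421 × (161)³ = 9.199 × 10^8 kg
E = ½ m v² = 0.5 × 9.199 × 10^8 × (12200)² = 6.846 × 10^16 J
   = 6.846 × 10^16 / 4.184×10^15 = 16.36 Mt

E ≈ 16.4 Mt TNT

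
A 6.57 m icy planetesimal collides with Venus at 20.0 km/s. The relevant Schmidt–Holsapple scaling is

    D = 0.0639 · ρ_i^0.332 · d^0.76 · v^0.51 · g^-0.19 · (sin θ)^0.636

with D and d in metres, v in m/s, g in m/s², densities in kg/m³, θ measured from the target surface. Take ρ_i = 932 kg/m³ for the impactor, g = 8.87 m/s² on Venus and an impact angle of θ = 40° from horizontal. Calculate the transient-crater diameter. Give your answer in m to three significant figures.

D ≈ 201 m

In SI units: v = 20000 m/s.
ρ_i^0.332 = 932^0.332 = 9.679
d^0.76 = 6.57^0.76 = 4.182
v^0.51 = 20000^0.51 = 156.1
g^-0.19 = 8.87^-0.19 = 0.6605
(sin 40°)^0.636 = 0.6428^0.636 = 0.7550
D = 0.0639 × 9.679 × 4.182 × 156.1 × 0.6605 × 0.7550 = 201.3 m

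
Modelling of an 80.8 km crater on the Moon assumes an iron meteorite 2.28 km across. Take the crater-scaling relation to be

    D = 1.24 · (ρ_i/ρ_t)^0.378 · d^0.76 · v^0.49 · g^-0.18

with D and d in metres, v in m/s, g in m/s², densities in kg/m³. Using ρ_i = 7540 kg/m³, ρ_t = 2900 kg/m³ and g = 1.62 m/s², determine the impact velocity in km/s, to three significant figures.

Rearranging for v: v = [D / (1.24 · (7540/2900)^0.378 · 2280^0.76 · 1.62^-0.18)]^(1/0.49).
D = 80800 m.
(7540/2900)^0.378 = 1.435
2280^0.76 = 356.5
1.62^-0.18 = 0.9168
Denominator = 1.24 × 1.435 × 356.5 × 0.9168 = 581.6
D / 581.6 = 80800 / 581.6 = 138.9
v = 138.9^(1/0.49) = 138.9^2.0408 = 23595 m/s

v ≈ 23.6 km/s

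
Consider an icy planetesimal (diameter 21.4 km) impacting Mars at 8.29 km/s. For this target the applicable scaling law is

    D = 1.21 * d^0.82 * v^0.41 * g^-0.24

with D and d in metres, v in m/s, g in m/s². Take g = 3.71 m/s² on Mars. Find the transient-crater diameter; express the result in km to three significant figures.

In SI units: d = 21400 m, v = 8290 m/s.
d^0.82 = 21400^0.82 = 3556
v^0.41 = 8290^0.41 = 40.42
g^-0.24 = 3.71^-0.24 = 0.7300
D = 1.21 × 3556 × 40.42 × 0.7300 = 1.270 × 10^5 m
   = 127.0 km

D ≈ 127 km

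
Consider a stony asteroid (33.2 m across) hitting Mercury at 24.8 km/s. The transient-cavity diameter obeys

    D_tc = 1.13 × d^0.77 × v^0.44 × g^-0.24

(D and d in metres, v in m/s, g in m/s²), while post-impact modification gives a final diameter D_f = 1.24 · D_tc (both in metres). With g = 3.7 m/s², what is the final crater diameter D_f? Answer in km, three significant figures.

D_f ≈ 1.30 km

v = 24800 m/s.
d^0.77 = 33.2^0.77 = 14.83
v^0.44 = 24800^0.44 = 85.81
g^-0.24 = 3.7^-0.24 = 0.7305
D_tc = 1.13 × 14.83 × 85.81 × 0.7305 = 1050 m
D_f = 1.24 × 1050 = 1302 m
     = 1.302 km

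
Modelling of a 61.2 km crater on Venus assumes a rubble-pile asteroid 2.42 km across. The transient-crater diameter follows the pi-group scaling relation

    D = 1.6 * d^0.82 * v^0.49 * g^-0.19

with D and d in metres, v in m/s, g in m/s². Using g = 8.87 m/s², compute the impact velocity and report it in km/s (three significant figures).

Rearranging for v: v = [D / (1.6 · 2420^0.82 · 8.87^-0.19)]^(1/0.49).
D = 61200 m.
2420^0.82 = 595.3
8.87^-0.19 = 0.6605
Denominator = 1.6 × 595.3 × 0.6605 = 629.1
D / 629.1 = 61200 / 629.1 = 97.28
v = 97.28^(1/0.49) = 97.28^2.0408 = 11407 m/s

v ≈ 11.4 km/s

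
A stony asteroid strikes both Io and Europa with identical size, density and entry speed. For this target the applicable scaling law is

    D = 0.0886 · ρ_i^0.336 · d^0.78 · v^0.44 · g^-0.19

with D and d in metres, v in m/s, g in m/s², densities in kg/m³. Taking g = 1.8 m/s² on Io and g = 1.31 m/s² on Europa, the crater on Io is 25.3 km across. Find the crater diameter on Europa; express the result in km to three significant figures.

All impactor-dependent factors cancel in the ratio, leaving D_Europa/D_Io = (g_Europa/g_Io)^-0.19.
(1.31/1.8)^-0.19 = 0.7278^-0.19 = 1.062
D_Europa = 1.062 × 25.3 km = 26.9 km

D ≈ 26.9 km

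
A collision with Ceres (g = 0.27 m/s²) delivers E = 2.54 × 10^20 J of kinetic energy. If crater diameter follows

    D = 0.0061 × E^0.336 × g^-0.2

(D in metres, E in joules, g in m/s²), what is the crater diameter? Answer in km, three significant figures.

D ≈ 56.9 km

E^0.336 = (2.54 × 10^20)^0.336 = 7.178 × 10^6
g^-0.2 = 0.27^-0.2 = 1.299
D = 0.0061 × 7.178 × 10^6 × 1.299 = 56878 m
   = 56.88 km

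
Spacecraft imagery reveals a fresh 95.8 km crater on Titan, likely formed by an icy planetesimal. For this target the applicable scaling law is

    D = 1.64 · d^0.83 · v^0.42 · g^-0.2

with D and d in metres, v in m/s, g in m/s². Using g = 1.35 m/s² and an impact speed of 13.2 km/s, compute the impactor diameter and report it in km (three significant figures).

d ≈ 4.89 km

Rearranging for d: d = [D / (1.64 · 13200^0.42 · 1.35^-0.2)]^(1/0.83).
D = 95800 m.
13200^0.42 = 53.78
1.35^-0.2 = 0.9417
Denominator = 1.64 × 53.78 × 0.9417 = 83.06
D / 83.06 = 95800 / 83.06 = 1153
d = 1153^(1/0.83) = 1153^1.2048 = 4885 m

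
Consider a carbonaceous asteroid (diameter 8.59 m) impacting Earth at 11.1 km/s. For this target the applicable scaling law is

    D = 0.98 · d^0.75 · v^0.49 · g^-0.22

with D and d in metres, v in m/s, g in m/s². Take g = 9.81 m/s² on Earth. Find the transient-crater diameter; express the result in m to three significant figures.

D ≈ 286 m

In SI units: v = 11100 m/s.
d^0.75 = 8.59^0.75 = 5.018
v^0.49 = 11100^0.49 = 95.99
g^-0.22 = 9.81^-0.22 = 0.6051
D = 0.98 × 5.018 × 95.99 × 0.6051 = 285.6 m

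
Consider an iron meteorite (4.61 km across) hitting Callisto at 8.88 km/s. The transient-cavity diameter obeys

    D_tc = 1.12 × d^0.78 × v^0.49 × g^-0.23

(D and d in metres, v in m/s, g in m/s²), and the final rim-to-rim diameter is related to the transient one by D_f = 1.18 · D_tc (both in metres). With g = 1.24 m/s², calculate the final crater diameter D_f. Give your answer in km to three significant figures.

In SI: d = 4610 m, v = 8880 m/s.
d^0.78 = 4610^0.78 = 720.6
v^0.49 = 8880^0.49 = 86.04
g^-0.23 = 1.24^-0.23 = 0.9517
D_tc = 1.12 × 720.6 × 86.04 × 0.9517 = 66090 m
D_f = 1.18 × 66090 = 77986 m
     = 77.99 km

D_f ≈ 78.0 km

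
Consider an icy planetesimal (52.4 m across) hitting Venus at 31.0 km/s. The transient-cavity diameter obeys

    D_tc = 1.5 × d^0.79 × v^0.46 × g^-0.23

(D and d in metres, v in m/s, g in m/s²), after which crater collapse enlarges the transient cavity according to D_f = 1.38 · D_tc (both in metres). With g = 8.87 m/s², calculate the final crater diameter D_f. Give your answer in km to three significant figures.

v = 31000 m/s.
d^0.79 = 52.4^0.79 = 22.82
v^0.46 = 31000^0.46 = 116.4
g^-0.23 = 8.87^-0.23 = 0.6053
D_tc = 1.5 × 22.82 × 116.4 × 0.6053 = 2412 m
D_f = 1.38 × 2412 = 3329 m
     = 3.329 km

D_f ≈ 3.33 km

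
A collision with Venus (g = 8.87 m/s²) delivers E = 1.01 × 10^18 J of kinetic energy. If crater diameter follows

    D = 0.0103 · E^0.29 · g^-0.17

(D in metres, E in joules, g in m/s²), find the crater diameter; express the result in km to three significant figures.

E^0.29 = (1.01 × 10^18)^0.29 = 1.664 × 10^5
g^-0.17 = 8.87^-0.17 = 0.6900
D = 0.0103 × 1.664 × 10^5 × 0.6900 = 1183 m
   = 1.183 km

D ≈ 1.18 km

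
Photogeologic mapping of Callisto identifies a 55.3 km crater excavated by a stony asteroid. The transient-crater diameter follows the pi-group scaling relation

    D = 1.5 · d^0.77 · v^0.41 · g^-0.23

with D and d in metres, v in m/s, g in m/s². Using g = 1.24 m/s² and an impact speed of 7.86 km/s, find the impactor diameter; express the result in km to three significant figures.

Rearranging for d: d = [D / (1.5 · 7860^0.41 · 1.24^-0.23)]^(1/0.77).
D = 55300 m.
7860^0.41 = 39.55
1.24^-0.23 = 0.9517
Denominator = 1.5 × 39.55 × 0.9517 = 56.46
D / 56.46 = 55300 / 56.46 = 979.5
d = 979.5^(1/0.77) = 979.5^1.2987 = 7663 m

d ≈ 7.66 km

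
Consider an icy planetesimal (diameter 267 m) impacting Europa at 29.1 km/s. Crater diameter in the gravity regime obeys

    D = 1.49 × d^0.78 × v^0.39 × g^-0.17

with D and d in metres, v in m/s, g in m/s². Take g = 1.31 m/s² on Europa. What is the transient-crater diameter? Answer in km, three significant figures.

D ≈ 6.12 km

In SI units: v = 29100 m/s.
d^0.78 = 267^0.78 = 78.10
v^0.39 = 29100^0.39 = 55.07
g^-0.17 = 1.31^-0.17 = 0.9551
D = 1.49 × 78.10 × 55.07 × 0.9551 = 6121 m
   = 6.121 km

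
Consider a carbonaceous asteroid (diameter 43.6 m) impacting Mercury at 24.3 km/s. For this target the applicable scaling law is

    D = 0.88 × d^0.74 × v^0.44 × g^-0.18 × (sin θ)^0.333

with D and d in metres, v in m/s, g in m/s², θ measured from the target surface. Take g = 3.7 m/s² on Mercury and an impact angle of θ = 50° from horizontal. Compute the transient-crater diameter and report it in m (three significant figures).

D ≈ 884 m

In SI units: v = 24300 m/s.
d^0.74 = 43.6^0.74 = 16.34
v^0.44 = 24300^0.44 = 85.05
g^-0.18 = 3.7^-0.18 = 0.7902
(sin 50°)^0.333 = 0.7660^0.333 = 0.9151
D = 0.88 × 16.34 × 85.05 × 0.7902 × 0.9151 = 884.3 m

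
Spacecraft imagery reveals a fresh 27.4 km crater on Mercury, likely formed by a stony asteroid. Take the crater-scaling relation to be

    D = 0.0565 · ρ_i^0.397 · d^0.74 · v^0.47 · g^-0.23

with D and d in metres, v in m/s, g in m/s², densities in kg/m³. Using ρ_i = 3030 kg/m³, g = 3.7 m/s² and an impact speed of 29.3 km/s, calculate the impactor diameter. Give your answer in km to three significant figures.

d ≈ 1.43 km

Rearranging for d: d = [D / (0.0565 · 3030^0.397 · 29300^0.47 · 3.7^-0.23)]^(1/0.74).
D = 27400 m.
3030^0.397 = 24.11
29300^0.47 = 125.7
3.7^-0.23 = 0.7401
Denominator = 0.0565 × 24.11 × 125.7 × 0.7401 = 126.7
D / 126.7 = 27400 / 126.7 = 216.3
d = 216.3^(1/0.74) = 216.3^1.3514 = 1431 m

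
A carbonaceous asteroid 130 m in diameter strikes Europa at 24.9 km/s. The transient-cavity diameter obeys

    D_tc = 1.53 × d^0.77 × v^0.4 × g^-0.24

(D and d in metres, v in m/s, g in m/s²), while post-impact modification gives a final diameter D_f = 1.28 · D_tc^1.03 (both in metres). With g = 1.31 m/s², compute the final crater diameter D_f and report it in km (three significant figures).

D_f ≈ 5.70 km

v = 24900 m/s.
d^0.77 = 130^0.77 = 42.44
v^0.4 = 24900^0.4 = 57.34
g^-0.24 = 1.31^-0.24 = 0.9372
D_tc = 1.53 × 42.44 × 57.34 × 0.9372 = 3489 m
D_f = 1.28 × (3489)^1.03 = 5704 m
     = 5.704 km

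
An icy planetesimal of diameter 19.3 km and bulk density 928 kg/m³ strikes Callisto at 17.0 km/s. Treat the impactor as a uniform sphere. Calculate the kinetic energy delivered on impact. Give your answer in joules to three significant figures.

d = 19300 m; v = 17000 m/s.
Mass m = (π/6) ρ d³ = (π/6) × 928 × (19300)³ = 3.493 × 10^15 kg
E = ½ m v² = 0.5 × 3.493 × 10^15 × (17000)² = 5.047 × 10^23 J

E ≈ 5.05 × 10^23 J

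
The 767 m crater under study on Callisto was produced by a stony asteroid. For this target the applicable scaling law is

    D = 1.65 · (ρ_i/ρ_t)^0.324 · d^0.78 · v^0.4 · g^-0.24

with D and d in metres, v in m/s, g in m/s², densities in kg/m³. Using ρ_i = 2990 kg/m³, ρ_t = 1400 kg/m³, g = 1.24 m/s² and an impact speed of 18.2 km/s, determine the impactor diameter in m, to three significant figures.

d ≈ 13.4 m

Rearranging for d: d = [D / (1.65 · (2990/1400)^0.324 · 18200^0.4 · 1.24^-0.24)]^(1/0.78).
(2990/1400)^0.324 = 1.279
18200^0.4 = 50.59
1.24^-0.24 = 0.9497
Denominator = 1.65 × 1.279 × 50.59 × 0.9497 = 101.4
D / 101.4 = 767 / 101.4 = 7.564
d = 7.564^(1/0.78) = 7.564^1.2821 = 13.39 m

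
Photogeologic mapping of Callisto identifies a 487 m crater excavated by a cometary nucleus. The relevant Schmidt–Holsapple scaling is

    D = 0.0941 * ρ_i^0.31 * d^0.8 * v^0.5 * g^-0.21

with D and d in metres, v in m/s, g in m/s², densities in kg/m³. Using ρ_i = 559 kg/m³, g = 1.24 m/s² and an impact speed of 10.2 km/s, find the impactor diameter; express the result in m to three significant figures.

Rearranging for d: d = [D / (0.0941 · 559^0.31 · 10200^0.5 · 1.24^-0.21)]^(1/0.8).
559^0.31 = 7.107
10200^0.5 = 101.0
1.24^-0.21 = 0.9558
Denominator = 0.0941 × 7.107 × 101.0 × 0.9558 = 64.56
D / 64.56 = 487 / 64.56 = 7.543
d = 7.543^(1/0.8) = 7.543^1.25 = 12.50 m

d ≈ 12.5 m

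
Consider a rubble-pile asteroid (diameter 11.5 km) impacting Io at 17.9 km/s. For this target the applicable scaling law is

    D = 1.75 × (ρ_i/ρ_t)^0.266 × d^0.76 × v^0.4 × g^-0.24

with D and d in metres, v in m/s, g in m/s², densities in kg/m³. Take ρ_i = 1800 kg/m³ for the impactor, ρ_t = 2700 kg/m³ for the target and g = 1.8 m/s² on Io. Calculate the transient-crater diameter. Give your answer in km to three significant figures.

D ≈ 83.6 km

In SI units: d = 11500 m, v = 17900 m/s.
(ρ_i/ρ_t)^0.266 = (1800/2700)^0.266 = 0.8978
d^0.76 = 11500^0.76 = 1219
v^0.4 = 17900^0.4 = 50.25
g^-0.24 = 1.8^-0.24 = 0.8684
D = 1.75 × 0.8978 × 1219 × 50.25 × 0.8684 = 83575 m
   = 83.58 km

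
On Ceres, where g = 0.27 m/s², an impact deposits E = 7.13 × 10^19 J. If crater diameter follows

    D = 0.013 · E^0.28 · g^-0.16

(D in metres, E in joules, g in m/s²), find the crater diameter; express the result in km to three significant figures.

E^0.28 = (7.13 × 10^19)^0.28 = 3.621 × 10^5
g^-0.16 = 0.27^-0.16 = 1.233
D = 0.013 × 3.621 × 10^5 × 1.233 = 5804 m
   = 5.804 km

D ≈ 5.80 km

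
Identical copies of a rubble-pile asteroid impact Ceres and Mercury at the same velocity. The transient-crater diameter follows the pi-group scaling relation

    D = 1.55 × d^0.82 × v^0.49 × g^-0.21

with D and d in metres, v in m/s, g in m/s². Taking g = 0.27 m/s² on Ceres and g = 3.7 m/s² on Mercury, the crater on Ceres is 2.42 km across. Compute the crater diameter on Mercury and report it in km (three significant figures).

D ≈ 1.40 km

All impactor-dependent factors cancel in the ratio, leaving D_Mercury/D_Ceres = (g_Mercury/g_Ceres)^-0.21.
(3.7/0.27)^-0.21 = 13.70^-0.21 = 0.5771
D_Mercury = 0.5771 × 2.42 km = 1.40 km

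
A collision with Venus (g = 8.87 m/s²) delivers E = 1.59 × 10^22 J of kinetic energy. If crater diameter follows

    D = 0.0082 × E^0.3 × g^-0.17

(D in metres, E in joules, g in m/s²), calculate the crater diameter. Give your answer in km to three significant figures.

E^0.3 = (1.59 × 10^22)^0.3 = 4.575 × 10^6
g^-0.17 = 8.87^-0.17 = 0.6900
D = 0.0082 × 4.575 × 10^6 × 0.6900 = 25885 m
   = 25.89 km

D ≈ 25.9 km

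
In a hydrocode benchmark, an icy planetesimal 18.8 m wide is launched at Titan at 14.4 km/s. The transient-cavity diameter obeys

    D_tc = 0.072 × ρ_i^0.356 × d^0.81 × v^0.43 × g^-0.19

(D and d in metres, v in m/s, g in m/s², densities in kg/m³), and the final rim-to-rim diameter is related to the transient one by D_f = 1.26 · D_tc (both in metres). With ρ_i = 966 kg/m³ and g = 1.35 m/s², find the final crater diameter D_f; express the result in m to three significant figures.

D_f ≈ 654 m

v = 14400 m/s.
ρ_i^0.356 = 966^0.356 = 11.55
d^0.81 = 18.8^0.81 = 10.77
v^0.43 = 14400^0.43 = 61.39
g^-0.19 = 1.35^-0.19 = 0.9446
D_tc = 0.072 × 11.55 × 10.77 × 61.39 × 0.9446 = 519.4 m
D_f = 1.26 × 519.4 = 654.4 m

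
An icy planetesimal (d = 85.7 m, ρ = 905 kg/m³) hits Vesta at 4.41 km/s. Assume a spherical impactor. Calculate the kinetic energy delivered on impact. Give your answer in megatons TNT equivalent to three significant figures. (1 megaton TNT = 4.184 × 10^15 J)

v = 4410 m/s.
Mass m = (π/6) ρ d³ = (π/6) × 905 × (85.7)³ = 2.983 × 10^8 kg
E = ½ m v² = 0.5 × 2.983 × 10^8 × (4410)² = 2.901 × 10^15 J
   = 2.901 × 10^15 / 4.184×10^15 = 0.6934 Mt

E ≈ 0.693 Mt TNT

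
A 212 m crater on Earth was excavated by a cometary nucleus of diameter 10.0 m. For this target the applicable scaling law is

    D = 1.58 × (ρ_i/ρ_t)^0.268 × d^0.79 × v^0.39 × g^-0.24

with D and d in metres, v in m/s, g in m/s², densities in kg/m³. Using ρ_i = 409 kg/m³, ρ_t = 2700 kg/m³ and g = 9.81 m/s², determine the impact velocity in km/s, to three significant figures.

Rearranging for v: v = [D / (1.58 · (409/2700)^0.268 · 10^0.79 · 9.81^-0.24)]^(1/0.39).
(409/2700)^0.268 = 0.6030
10^0.79 = 6.166
9.81^-0.24 = 0.5781
Denominator = 1.58 × 0.6030 × 6.166 × 0.5781 = 3.396
D / 3.396 = 212 / 3.396 = 62.43
v = 62.43^(1/0.39) = 62.43^2.5641 = 40139 m/s

v ≈ 40.1 km/s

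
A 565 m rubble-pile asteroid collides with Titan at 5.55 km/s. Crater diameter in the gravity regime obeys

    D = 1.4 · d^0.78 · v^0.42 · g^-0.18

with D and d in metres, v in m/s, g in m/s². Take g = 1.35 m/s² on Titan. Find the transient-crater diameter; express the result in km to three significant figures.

In SI units: v = 5550 m/s.
d^0.78 = 565^0.78 = 140.2
v^0.42 = 5550^0.42 = 37.38
g^-0.18 = 1.35^-0.18 = 0.9474
D = 1.4 × 140.2 × 37.38 × 0.9474 = 6951 m
   = 6.951 km

D ≈ 6.95 km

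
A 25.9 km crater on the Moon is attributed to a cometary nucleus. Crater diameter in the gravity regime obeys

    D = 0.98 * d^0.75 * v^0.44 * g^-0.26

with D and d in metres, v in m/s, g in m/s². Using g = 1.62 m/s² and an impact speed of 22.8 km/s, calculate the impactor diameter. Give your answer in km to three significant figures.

Rearranging for d: d = [D / (0.98 · 22800^0.44 · 1.62^-0.26)]^(1/0.75).
D = 25900 m.
22800^0.44 = 82.70
1.62^-0.26 = 0.8821
Denominator = 0.98 × 82.70 × 0.8821 = 71.49
D / 71.49 = 25900 / 71.49 = 362.3
d = 362.3^(1/0.75) = 362.3^1.3333 = 2582 m

d ≈ 2.58 km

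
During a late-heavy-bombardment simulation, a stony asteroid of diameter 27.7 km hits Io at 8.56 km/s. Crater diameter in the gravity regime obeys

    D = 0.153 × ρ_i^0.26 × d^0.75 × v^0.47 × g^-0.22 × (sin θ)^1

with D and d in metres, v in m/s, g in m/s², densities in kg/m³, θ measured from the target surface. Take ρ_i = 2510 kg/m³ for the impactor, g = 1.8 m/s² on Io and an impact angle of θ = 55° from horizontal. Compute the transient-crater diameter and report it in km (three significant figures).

D ≈ 128 km

In SI units: d = 27700 m, v = 8560 m/s.
ρ_i^0.26 = 2510^0.26 = 7.654
d^0.75 = 27700^0.75 = 2147
v^0.47 = 8560^0.47 = 70.51
g^-0.22 = 1.8^-0.22 = 0.8787
(sin 55°)^1 = 0.8192^1 = 0.8192
D = 0.153 × 7.654 × 2147 × 70.51 × 0.8787 × 0.8192 = 1.276 × 10^5 m
   = 127.6 km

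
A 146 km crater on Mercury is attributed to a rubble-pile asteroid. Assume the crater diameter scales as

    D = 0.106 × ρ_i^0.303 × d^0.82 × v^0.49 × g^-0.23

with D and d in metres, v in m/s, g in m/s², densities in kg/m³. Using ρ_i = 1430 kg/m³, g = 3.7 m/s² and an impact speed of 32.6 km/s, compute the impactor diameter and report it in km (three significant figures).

d ≈ 6.07 km

Rearranging for d: d = [D / (0.106 · 1430^0.303 · 32600^0.49 · 3.7^-0.23)]^(1/0.82).
D = 146000 m.
1430^0.303 = 9.038
32600^0.49 = 162.7
3.7^-0.23 = 0.7401
Denominator = 0.106 × 9.038 × 162.7 × 0.7401 = 115.4
D / 115.4 = 146000 / 115.4 = 1265
d = 1265^(1/0.82) = 1265^1.2195 = 6067 m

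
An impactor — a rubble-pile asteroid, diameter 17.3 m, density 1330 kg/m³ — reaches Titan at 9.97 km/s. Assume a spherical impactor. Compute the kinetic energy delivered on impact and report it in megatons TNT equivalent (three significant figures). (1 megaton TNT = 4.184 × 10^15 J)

E ≈ 0.0428 Mt TNT

v = 9970 m/s.
Mass m = (π/6) ρ d³ = (π/6) × 1330 × (17.3)³ = 3.606 × 10^6 kg
E = ½ m v² = 0.5 × 3.606 × 10^6 × (9970)² = 1.792 × 10^14 J
   = 1.792 × 10^14 / 4.184×10^15 = 0.04283 Mt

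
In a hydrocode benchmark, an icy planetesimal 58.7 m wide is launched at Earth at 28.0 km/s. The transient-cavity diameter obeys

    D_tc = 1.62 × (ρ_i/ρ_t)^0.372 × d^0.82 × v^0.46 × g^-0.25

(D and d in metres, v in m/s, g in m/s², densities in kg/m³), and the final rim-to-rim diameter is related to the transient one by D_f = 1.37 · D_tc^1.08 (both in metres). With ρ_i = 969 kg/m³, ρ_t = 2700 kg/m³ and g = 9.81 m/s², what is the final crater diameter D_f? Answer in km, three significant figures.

v = 28000 m/s.
(ρ_i/ρ_t)^0.372 = (969/2700)^0.372 = 0.6830
d^0.82 = 58.7^0.82 = 28.20
v^0.46 = 28000^0.46 = 111.1
g^-0.25 = 9.81^-0.25 = 0.5650
D_tc = 1.62 × 0.6830 × 28.20 × 111.1 × 0.5650 = 1959 m
D_f = 1.37 × (1959)^1.08 = 4922 m
     = 4.922 km

D_f ≈ 4.92 km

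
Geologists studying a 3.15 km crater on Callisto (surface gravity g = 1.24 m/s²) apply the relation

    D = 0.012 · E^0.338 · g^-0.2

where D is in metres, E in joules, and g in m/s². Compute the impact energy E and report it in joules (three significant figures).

Rearranging: E = [D / (0.012 · g^-0.2)]^(1/0.338).
D = 3150 m.
g^-0.2 = 1.24^-0.2 = 0.9579
D / (0.012 × 0.9579) = 3150 / (0.01149) = 2.742 × 10^5
E = (2.742 × 10^5)^2.9586 = 1.228 × 10^16 J

E ≈ 1.23 × 10^16 J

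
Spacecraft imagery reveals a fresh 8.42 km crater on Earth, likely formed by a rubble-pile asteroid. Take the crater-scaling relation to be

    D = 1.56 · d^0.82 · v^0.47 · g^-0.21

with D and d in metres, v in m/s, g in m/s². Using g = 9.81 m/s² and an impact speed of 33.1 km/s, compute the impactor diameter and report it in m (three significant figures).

d ≈ 164 m

Rearranging for d: d = [D / (1.56 · 33100^0.47 · 9.81^-0.21)]^(1/0.82).
D = 8420 m.
33100^0.47 = 133.1
9.81^-0.21 = 0.6191
Denominator = 1.56 × 133.1 × 0.6191 = 128.5
D / 128.5 = 8420 / 128.5 = 65.53
d = 65.53^(1/0.82) = 65.53^1.2195 = 164.1 m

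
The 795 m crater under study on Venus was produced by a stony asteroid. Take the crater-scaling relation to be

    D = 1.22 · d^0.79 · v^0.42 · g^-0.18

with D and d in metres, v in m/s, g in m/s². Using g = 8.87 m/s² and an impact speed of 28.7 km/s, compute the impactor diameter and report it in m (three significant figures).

Rearranging for d: d = [D / (1.22 · 28700^0.42 · 8.87^-0.18)]^(1/0.79).
28700^0.42 = 74.53
8.87^-0.18 = 0.6751
Denominator = 1.22 × 74.53 × 0.6751 = 61.38
D / 61.38 = 795 / 61.38 = 12.95
d = 12.95^(1/0.79) = 12.95^1.2658 = 25.58 m

d ≈ 25.6 m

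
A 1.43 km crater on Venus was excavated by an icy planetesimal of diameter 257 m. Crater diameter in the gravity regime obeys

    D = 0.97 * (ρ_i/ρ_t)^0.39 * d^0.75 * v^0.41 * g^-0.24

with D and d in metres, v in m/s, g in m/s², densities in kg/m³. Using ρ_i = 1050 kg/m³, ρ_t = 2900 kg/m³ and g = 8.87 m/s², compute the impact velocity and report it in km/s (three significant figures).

v ≈ 19.7 km/s

Rearranging for v: v = [D / (0.97 · (1050/2900)^0.39 · 257^0.75 · 8.87^-0.24)]^(1/0.41).
D = 1430 m.
(1050/2900)^0.39 = 0.6729
257^0.75 = 64.19
8.87^-0.24 = 0.5922
Denominator = 0.97 × 0.6729 × 64.19 × 0.5922 = 24.81
D / 24.81 = 1430 / 24.81 = 57.64
v = 57.64^(1/0.41) = 57.64^2.439 = 19697 m/s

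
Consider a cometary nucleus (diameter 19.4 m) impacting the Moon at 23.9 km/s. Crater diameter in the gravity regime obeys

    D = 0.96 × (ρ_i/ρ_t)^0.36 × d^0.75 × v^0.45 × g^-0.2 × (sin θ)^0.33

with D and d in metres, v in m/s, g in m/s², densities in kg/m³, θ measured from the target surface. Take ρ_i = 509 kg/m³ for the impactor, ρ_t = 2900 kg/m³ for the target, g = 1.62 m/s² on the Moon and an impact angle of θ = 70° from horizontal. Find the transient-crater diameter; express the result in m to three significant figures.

D ≈ 394 m

In SI units: v = 23900 m/s.
(ρ_i/ρ_t)^0.36 = (509/2900)^0.36 = 0.5345
d^0.75 = 19.4^0.75 = 9.244
v^0.45 = 23900^0.45 = 93.39
g^-0.2 = 1.62^-0.2 = 0.9080
(sin 70°)^0.33 = 0.9397^0.33 = 0.9797
D = 0.96 × 0.5345 × 9.244 × 93.39 × 0.9080 × 0.9797 = 394.1 m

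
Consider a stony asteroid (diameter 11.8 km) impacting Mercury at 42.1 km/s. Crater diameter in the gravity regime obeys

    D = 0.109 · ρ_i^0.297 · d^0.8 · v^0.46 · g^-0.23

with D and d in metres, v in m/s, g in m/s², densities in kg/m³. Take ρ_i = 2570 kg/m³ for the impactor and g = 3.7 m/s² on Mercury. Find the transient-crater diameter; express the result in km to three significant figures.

D ≈ 201 km

In SI units: d = 11800 m, v = 42100 m/s.
ρ_i^0.297 = 2570^0.297 = 10.30
d^0.8 = 11800^0.8 = 1809
v^0.46 = 42100^0.46 = 134.0
g^-0.23 = 3.7^-0.23 = 0.7401
D = 0.109 × 10.30 × 1809 × 134.0 × 0.7401 = 2.014 × 10^5 m
   = 201.4 km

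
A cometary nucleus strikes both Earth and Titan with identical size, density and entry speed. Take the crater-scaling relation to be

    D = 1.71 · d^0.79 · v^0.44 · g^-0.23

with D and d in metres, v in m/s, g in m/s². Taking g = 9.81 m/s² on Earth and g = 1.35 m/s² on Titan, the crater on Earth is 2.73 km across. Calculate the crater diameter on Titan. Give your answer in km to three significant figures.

All impactor-dependent factors cancel in the ratio, leaving D_Titan/D_Earth = (g_Titan/g_Earth)^-0.23.
(1.35/9.81)^-0.23 = 0.1376^-0.23 = 1.578
D_Titan = 1.578 × 2.73 km = 4.31 km

D ≈ 4.31 km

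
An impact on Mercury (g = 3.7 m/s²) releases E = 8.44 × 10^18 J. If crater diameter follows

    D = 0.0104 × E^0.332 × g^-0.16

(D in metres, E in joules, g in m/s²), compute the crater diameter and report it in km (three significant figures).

D ≈ 16.2 km

E^0.332 = (8.44 × 10^18)^0.332 = 1.921 × 10^6
g^-0.16 = 3.7^-0.16 = 0.8111
D = 0.0104 × 1.921 × 10^6 × 0.8111 = 16204 m
   = 16.20 km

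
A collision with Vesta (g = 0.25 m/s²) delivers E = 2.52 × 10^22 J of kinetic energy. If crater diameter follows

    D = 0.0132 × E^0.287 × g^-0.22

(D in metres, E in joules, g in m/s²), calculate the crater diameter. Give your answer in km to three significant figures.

E^0.287 = (2.52 × 10^22)^0.287 = 2.687 × 10^6
g^-0.22 = 0.25^-0.22 = 1.357
D = 0.0132 × 2.687 × 10^6 × 1.357 = 48131 m
   = 48.13 km

D ≈ 48.1 km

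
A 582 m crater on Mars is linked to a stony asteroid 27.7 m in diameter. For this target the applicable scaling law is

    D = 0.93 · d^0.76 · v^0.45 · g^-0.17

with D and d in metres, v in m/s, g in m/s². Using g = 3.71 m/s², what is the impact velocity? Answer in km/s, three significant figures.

Rearranging for v: v = [D / (0.93 · 27.7^0.76 · 3.71^-0.17)]^(1/0.45).
27.7^0.76 = 12.48
3.71^-0.17 = 0.8002
Denominator = 0.93 × 12.48 × 0.8002 = 9.287
D / 9.287 = 582 / 9.287 = 62.67
v = 62.67^(1/0.45) = 62.67^2.2222 = 9850 m/s

v ≈ 9.85 km/s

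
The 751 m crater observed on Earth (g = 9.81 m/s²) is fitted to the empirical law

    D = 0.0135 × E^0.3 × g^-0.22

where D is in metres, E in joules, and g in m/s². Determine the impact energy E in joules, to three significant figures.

Rearranging: E = [D / (0.0135 · g^-0.22)]^(1/0.3).
g^-0.22 = 9.81^-0.22 = 0.6051
D / (0.0135 × 0.6051) = 751 / (8.169 × 10^-3) = 9.193 × 10^4
E = (9.193 × 10^4)^3.3333 = 3.505 × 10^16 J

E ≈ 3.51 × 10^16 J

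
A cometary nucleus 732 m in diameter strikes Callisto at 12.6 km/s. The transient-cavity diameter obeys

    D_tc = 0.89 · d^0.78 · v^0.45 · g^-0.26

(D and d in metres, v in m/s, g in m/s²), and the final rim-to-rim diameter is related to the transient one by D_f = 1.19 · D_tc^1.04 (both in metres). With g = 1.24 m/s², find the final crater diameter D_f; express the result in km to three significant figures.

v = 12600 m/s.
d^0.78 = 732^0.78 = 171.5
v^0.45 = 12600^0.45 = 70.01
g^-0.26 = 1.24^-0.26 = 0.9456
D_tc = 0.89 × 171.5 × 70.01 × 0.9456 = 10100 m
D_f = 1.19 × (10100)^1.04 = 17380 m
     = 17.38 km

D_f ≈ 17.4 km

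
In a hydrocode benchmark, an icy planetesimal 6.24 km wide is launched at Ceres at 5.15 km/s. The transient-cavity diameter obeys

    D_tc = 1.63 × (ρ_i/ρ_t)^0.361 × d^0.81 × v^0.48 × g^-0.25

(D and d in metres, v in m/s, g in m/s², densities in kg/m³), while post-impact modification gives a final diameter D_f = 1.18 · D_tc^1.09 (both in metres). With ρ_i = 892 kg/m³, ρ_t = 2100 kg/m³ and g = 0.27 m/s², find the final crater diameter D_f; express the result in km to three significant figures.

D_f ≈ 402 km

In SI: d = 6240 m, v = 5150 m/s.
(ρ_i/ρ_t)^0.361 = (892/2100)^0.361 = 0.7341
d^0.81 = 6240^0.81 = 1186
v^0.48 = 5150^0.48 = 60.49
g^-0.25 = 0.27^-0.25 = 1.387
D_tc = 1.63 × 0.7341 × 1186 × 60.49 × 1.387 = 1.191 × 10^5 m
D_f = 1.18 × (1.191 × 10^5)^1.09 = 4.024 × 10^5 m
     = 402.4 km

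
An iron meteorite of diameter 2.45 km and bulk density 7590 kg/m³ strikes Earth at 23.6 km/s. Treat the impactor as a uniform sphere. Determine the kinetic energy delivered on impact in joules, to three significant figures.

E ≈ 1.63 × 10^22 J

d = 2450 m; v = 23600 m/s.
Mass m = (π/6) ρ d³ = (π/6) × 7590 × (2450)³ = 5.844 × 10^13 kg
E = ½ m v² = 0.5 × 5.844 × 10^13 × (23600)² = 1.627 × 10^22 J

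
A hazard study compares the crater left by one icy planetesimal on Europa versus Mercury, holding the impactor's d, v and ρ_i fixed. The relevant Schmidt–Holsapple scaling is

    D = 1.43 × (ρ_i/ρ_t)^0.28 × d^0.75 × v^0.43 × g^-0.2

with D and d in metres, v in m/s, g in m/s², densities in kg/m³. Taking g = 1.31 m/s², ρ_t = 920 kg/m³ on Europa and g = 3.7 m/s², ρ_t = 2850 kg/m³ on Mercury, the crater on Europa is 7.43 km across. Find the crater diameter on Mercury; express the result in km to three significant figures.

The impactor-only factors (d, v, ρ_i) cancel in the ratio, leaving D_Mercury/D_Europa = (g_Mercury/g_Europa)^-0.2 · (ρ_t,Europa/ρ_t,Mercury)^0.28.
(3.7/1.31)^-0.2 = 2.824^-0.2 = 0.8125
(920/2850)^0.28 = 0.3228^0.28 = 0.7286
Ratio = 0.8125 × 0.7286 = 0.5920
D_Mercury = 0.5920 × 7.43 km = 4.40 km

D ≈ 4.40 km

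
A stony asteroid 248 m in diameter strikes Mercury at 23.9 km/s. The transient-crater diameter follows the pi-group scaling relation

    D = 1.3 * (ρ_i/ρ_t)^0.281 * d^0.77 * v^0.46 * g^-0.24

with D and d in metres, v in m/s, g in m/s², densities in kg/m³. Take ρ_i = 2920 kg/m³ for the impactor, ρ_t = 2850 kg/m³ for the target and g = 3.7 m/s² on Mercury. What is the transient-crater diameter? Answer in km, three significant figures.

In SI units: v = 23900 m/s.
(ρ_i/ρ_t)^0.281 = (2920/2850)^0.281 = 1.007
d^0.77 = 248^0.77 = 69.78
v^0.46 = 23900^0.46 = 103.3
g^-0.24 = 3.7^-0.24 = 0.7305
D = 1.3 × 1.007 × 69.78 × 103.3 × 0.7305 = 6893 m
   = 6.893 km

D ≈ 6.89 km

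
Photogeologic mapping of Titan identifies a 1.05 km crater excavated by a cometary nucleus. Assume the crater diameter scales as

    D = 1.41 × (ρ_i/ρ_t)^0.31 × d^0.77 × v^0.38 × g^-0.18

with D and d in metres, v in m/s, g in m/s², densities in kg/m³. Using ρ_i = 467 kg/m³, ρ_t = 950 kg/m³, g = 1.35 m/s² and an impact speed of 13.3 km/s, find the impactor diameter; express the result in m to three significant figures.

Rearranging for d: d = [D / (1.41 · (467/950)^0.31 · 13300^0.38 · 1.35^-0.18)]^(1/0.77).
D = 1050 m.
(467/950)^0.31 = 0.8024
13300^0.38 = 36.90
1.35^-0.18 = 0.9474
Denominator = 1.41 × 0.8024 × 36.90 × 0.9474 = 39.55
D / 39.55 = 1050 / 39.55 = 26.55
d = 26.55^(1/0.77) = 26.55^1.2987 = 70.70 m

d ≈ 70.7 m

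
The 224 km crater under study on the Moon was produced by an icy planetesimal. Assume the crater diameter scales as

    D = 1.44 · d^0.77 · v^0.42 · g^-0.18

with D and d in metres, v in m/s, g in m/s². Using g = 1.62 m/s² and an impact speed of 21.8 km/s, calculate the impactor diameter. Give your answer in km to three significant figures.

Rearranging for d: d = [D / (1.44 · 21800^0.42 · 1.62^-0.18)]^(1/0.77).
D = 224000 m.
21800^0.42 = 66.40
1.62^-0.18 = 0.9168
Denominator = 1.44 × 66.40 × 0.9168 = 87.66
D / 87.66 = 224000 / 87.66 = 2555
d = 2555^(1/0.77) = 2555^1.2987 = 26618 m

d ≈ 26.6 km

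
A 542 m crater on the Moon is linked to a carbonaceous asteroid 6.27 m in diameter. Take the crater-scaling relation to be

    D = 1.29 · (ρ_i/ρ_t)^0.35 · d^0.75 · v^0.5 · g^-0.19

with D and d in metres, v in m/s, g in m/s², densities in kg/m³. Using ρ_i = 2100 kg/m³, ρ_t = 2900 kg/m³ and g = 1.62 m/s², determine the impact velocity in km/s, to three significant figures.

Rearranging for v: v = [D / (1.29 · (2100/2900)^0.35 · 6.27^0.75 · 1.62^-0.19)]^(1/0.5).
(2100/2900)^0.35 = 0.8932
6.27^0.75 = 3.962
1.62^-0.19 = 0.9124
Denominator = 1.29 × 0.8932 × 3.962 × 0.9124 = 4.165
D / 4.165 = 542 / 4.165 = 130.1
v = 130.1^(1/0.5) = 130.1^2 = 16926 m/s

v ≈ 16.9 km/s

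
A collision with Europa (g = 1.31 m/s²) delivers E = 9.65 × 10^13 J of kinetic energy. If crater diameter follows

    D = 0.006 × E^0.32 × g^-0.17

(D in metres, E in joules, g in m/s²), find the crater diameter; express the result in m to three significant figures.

E^0.32 = (9.65 × 10^13)^0.32 = 2.986 × 10^4
g^-0.17 = 1.31^-0.17 = 0.9551
D = 0.006 × 2.986 × 10^4 × 0.9551 = 171.1 m

D ≈ 171 m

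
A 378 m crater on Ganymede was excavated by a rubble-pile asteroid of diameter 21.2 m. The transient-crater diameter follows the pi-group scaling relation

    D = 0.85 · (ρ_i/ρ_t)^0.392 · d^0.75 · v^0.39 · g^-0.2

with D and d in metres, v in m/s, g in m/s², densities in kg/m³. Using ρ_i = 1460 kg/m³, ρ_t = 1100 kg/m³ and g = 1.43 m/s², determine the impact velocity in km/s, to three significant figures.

v ≈ 15.7 km/s

Rearranging for v: v = [D / (0.85 · (1460/1100)^0.392 · 21.2^0.75 · 1.43^-0.2)]^(1/0.39).
(1460/1100)^0.392 = 1.117
21.2^0.75 = 9.880
1.43^-0.2 = 0.9310
Denominator = 0.85 × 1.117 × 9.880 × 0.9310 = 8.733
D / 8.733 = 378 / 8.733 = 43.28
v = 43.28^(1/0.39) = 43.28^2.5641 = 15689 m/s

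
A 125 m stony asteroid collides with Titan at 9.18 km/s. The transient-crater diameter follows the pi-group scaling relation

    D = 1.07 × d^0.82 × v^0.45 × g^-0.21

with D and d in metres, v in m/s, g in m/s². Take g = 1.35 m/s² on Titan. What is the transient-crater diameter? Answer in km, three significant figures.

In SI units: v = 9180 m/s.
d^0.82 = 125^0.82 = 52.42
v^0.45 = 9180^0.45 = 60.71
g^-0.21 = 1.35^-0.21 = 0.9389
D = 1.07 × 52.42 × 60.71 × 0.9389 = 3197 m
   = 3.197 km

D ≈ 3.20 km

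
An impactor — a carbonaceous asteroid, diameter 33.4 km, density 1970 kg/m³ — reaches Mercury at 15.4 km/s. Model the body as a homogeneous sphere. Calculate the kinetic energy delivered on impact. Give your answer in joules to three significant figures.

d = 33400 m; v = 15400 m/s.
Mass m = (π/6) ρ d³ = (π/6) × 1970 × (33400)³ = 3.843 × 10^16 kg
E = ½ m v² = 0.5 × 3.843 × 10^16 × (15400)² = 4.557 × 10^24 J

E ≈ 4.56 × 10^24 J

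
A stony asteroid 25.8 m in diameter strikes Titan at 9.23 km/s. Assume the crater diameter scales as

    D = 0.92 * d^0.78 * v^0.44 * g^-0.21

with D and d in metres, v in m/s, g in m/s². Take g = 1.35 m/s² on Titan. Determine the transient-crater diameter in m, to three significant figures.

In SI units: v = 9230 m/s.
d^0.78 = 25.8^0.78 = 12.62
v^0.44 = 9230^0.44 = 55.55
g^-0.21 = 1.35^-0.21 = 0.9389
D = 0.92 × 12.62 × 55.55 × 0.9389 = 605.6 m

D ≈ 606 m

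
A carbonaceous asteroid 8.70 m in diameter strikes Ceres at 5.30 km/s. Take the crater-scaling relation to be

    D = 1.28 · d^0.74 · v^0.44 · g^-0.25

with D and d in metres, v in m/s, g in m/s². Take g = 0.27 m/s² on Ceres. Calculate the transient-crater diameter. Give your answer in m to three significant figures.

D ≈ 383 m

In SI units: v = 5300 m/s.
d^0.74 = 8.7^0.74 = 4.957
v^0.44 = 5300^0.44 = 43.52
g^-0.25 = 0.27^-0.25 = 1.387
D = 1.28 × 4.957 × 43.52 × 1.387 = 383.0 m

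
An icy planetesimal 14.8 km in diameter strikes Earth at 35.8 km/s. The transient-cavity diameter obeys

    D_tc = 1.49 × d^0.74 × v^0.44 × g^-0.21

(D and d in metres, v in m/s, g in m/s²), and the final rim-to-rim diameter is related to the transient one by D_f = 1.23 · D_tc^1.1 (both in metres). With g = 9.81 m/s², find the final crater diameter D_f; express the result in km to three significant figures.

D_f ≈ 447 km

In SI: d = 14800 m, v = 35800 m/s.
d^0.74 = 14800^0.74 = 1219
v^0.44 = 35800^0.44 = 100.9
g^-0.21 = 9.81^-0.21 = 0.6191
D_tc = 1.49 × 1219 × 100.9 × 0.6191 = 1.135 × 10^5 m
D_f = 1.23 × (1.135 × 10^5)^1.1 = 4.471 × 10^5 m
     = 447.1 km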